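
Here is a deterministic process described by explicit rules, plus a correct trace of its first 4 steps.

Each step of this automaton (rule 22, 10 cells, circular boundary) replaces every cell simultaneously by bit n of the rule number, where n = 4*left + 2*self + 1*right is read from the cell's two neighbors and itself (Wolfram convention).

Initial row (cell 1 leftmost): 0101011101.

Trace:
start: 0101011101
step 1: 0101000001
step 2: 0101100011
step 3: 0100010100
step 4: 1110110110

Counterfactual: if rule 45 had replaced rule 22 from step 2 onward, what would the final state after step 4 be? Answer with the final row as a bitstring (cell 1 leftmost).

0110100010

(re-executing steps 2..4 under rule 45; state before step 2: 0101000001)
step 2: 1111011101
step 3: 0000110011
step 4: 0110100010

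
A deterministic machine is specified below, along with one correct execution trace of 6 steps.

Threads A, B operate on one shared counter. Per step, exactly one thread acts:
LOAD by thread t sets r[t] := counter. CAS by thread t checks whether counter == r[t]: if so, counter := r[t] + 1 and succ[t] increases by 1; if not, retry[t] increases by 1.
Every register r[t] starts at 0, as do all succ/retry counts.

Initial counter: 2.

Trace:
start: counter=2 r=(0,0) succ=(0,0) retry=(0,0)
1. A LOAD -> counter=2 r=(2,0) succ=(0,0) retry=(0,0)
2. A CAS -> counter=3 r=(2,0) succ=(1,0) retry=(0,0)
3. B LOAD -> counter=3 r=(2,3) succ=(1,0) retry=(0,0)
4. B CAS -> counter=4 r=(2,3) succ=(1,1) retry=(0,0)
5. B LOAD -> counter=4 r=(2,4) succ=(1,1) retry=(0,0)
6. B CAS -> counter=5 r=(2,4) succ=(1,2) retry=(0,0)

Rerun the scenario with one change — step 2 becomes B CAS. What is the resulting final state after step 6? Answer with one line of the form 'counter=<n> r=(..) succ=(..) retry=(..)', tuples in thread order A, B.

counter=4 r=(2,3) succ=(0,2) retry=(0,1)

(re-executing from step 2 with the substitution; state before step 2: counter=2 r=(2,0) succ=(0,0) retry=(0,0))
2. B CAS -> counter=2 r=(2,0) succ=(0,0) retry=(0,1)
3. B LOAD -> counter=2 r=(2,2) succ=(0,0) retry=(0,1)
4. B CAS -> counter=3 r=(2,2) succ=(0,1) retry=(0,1)
5. B LOAD -> counter=3 r=(2,3) succ=(0,1) retry=(0,1)
6. B CAS -> counter=4 r=(2,3) succ=(0,2) retry=(0,1)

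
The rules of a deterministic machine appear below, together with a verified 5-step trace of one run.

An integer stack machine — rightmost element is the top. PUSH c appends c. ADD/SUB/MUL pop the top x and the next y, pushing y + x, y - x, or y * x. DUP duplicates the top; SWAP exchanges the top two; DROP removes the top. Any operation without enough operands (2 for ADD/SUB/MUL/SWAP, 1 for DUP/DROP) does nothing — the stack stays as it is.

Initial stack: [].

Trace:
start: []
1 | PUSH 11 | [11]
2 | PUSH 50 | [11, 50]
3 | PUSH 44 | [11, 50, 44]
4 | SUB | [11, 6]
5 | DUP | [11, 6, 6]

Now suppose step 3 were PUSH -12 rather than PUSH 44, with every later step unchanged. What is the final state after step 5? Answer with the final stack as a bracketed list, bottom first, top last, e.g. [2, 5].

(re-executing from step 3 with the substitution; state before step 3: [11, 50])
3 | PUSH -12 | [11, 50, -12]
4 | SUB | [11, 62]
5 | DUP | [11, 62, 62]

[11, 62, 62]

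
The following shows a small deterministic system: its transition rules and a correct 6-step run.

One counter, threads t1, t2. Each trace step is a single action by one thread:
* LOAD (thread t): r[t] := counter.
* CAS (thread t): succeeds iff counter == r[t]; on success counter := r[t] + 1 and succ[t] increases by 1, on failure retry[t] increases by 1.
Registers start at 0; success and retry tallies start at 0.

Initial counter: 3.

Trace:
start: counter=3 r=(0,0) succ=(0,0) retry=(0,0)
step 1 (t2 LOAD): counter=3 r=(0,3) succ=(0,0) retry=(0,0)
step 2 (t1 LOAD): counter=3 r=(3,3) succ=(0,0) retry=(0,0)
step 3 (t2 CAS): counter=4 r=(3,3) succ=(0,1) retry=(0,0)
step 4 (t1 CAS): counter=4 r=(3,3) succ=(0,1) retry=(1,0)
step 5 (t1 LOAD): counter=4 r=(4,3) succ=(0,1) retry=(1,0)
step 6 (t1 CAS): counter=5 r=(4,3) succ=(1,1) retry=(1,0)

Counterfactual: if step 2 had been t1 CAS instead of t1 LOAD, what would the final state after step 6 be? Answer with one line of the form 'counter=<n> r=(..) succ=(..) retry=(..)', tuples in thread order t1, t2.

counter=5 r=(4,3) succ=(1,1) retry=(2,0)

(re-executing from step 2 with the substitution; state before step 2: counter=3 r=(0,3) succ=(0,0) retry=(0,0))
step 2 (t1 CAS): counter=3 r=(0,3) succ=(0,0) retry=(1,0)
step 3 (t2 CAS): counter=4 r=(0,3) succ=(0,1) retry=(1,0)
step 4 (t1 CAS): counter=4 r=(0,3) succ=(0,1) retry=(2,0)
step 5 (t1 LOAD): counter=4 r=(4,3) succ=(0,1) retry=(2,0)
step 6 (t1 CAS): counter=5 r=(4,3) succ=(1,1) retry=(2,0)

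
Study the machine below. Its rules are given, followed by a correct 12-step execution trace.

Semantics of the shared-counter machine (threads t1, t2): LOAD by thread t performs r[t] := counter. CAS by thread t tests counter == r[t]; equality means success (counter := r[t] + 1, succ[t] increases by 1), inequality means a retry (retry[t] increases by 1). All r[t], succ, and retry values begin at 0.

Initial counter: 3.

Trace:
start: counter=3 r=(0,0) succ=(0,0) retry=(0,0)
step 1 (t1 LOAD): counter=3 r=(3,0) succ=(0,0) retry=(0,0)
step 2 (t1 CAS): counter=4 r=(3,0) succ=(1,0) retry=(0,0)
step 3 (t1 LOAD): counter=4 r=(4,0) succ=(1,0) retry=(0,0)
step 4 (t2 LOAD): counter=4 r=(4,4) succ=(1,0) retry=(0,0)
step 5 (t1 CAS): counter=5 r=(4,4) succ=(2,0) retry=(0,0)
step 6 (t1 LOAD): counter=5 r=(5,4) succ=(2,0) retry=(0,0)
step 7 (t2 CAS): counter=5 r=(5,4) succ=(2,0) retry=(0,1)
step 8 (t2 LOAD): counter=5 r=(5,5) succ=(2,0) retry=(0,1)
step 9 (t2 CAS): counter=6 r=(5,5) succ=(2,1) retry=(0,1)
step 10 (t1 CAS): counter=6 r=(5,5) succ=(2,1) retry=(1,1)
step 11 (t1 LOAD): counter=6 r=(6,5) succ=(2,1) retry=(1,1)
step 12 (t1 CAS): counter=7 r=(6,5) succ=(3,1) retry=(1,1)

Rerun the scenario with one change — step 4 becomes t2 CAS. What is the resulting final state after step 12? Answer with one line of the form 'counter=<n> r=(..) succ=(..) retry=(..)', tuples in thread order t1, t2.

counter=7 r=(6,5) succ=(3,1) retry=(1,2)

(re-executing from step 4 with the substitution; state before step 4: counter=4 r=(4,0) succ=(1,0) retry=(0,0))
step 4 (t2 CAS): counter=4 r=(4,0) succ=(1,0) retry=(0,1)
step 5 (t1 CAS): counter=5 r=(4,0) succ=(2,0) retry=(0,1)
step 6 (t1 LOAD): counter=5 r=(5,0) succ=(2,0) retry=(0,1)
step 7 (t2 CAS): counter=5 r=(5,0) succ=(2,0) retry=(0,2)
step 8 (t2 LOAD): counter=5 r=(5,5) succ=(2,0) retry=(0,2)
step 9 (t2 CAS): counter=6 r=(5,5) succ=(2,1) retry=(0,2)
step 10 (t1 CAS): counter=6 r=(5,5) succ=(2,1) retry=(1,2)
step 11 (t1 LOAD): counter=6 r=(6,5) succ=(2,1) retry=(1,2)
step 12 (t1 CAS): counter=7 r=(6,5) succ=(3,1) retry=(1,2)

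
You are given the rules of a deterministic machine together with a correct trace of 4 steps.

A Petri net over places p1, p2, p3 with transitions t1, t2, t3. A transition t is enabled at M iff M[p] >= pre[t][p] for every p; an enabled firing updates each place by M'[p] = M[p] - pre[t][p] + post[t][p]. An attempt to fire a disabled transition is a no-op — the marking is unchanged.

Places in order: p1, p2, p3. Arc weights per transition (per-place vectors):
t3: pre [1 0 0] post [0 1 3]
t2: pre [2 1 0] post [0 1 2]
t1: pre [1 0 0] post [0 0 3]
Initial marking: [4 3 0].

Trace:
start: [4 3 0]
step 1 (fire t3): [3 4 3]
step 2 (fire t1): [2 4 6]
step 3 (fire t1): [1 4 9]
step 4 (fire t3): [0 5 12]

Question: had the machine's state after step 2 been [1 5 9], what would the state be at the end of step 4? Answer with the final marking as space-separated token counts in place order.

0 5 12

state after step 2 := [1 5 9]
step 3 (fire t1): [0 5 12]
step 4 (fire t3): [0 5 12]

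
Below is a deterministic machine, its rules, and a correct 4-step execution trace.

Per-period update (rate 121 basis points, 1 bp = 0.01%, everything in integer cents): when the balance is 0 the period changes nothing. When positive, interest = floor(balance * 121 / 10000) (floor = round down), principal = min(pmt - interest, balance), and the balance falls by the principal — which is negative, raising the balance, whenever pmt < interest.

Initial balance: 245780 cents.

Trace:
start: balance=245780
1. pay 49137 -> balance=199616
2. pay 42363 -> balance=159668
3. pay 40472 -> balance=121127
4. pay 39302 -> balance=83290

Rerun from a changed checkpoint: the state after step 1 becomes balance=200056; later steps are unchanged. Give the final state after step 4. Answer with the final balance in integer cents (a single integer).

83747

state after step 1 := balance=200056
2. pay 42363 -> balance=160113
3. pay 40472 -> balance=121578
4. pay 39302 -> balance=83747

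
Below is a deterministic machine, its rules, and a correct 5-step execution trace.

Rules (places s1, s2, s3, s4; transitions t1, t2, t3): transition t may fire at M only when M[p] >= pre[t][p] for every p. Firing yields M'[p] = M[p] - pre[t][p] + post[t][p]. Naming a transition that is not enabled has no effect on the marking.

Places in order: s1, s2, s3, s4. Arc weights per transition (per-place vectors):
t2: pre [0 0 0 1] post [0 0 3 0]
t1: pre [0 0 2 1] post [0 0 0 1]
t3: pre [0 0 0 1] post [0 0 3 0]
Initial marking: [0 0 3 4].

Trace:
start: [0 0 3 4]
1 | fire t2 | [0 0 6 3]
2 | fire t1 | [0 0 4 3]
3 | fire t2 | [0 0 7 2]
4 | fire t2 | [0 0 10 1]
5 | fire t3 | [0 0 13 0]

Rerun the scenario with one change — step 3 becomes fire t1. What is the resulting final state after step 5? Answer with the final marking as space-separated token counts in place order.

0 0 8 1

(re-executing from step 3 with the substitution; state before step 3: [0 0 4 3])
3 | fire t1 | [0 0 2 3]
4 | fire t2 | [0 0 5 2]
5 | fire t3 | [0 0 8 1]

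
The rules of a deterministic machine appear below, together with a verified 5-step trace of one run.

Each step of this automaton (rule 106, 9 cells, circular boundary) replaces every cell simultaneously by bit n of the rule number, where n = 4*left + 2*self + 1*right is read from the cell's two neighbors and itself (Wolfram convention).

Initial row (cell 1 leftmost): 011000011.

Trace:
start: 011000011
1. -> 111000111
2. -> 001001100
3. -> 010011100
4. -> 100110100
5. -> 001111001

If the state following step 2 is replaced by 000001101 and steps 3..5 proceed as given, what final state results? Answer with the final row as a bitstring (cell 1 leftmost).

state after step 2 := 000001101
3. -> 000011110
4. -> 000110010
5. -> 001110100

001110100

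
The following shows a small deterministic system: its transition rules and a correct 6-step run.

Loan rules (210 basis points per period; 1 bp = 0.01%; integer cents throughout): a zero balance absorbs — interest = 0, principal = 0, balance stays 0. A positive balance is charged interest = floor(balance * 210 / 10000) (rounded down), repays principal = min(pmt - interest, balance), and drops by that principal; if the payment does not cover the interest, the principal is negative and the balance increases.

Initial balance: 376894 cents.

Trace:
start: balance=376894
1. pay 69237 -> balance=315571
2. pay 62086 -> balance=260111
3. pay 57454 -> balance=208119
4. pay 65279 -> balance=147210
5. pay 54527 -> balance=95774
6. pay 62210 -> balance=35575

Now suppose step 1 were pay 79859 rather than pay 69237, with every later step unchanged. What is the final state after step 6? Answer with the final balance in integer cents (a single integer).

23788

(re-executing from step 1 with the substitution; state before step 1: balance=376894)
1. pay 79859 -> balance=304949
2. pay 62086 -> balance=249266
3. pay 57454 -> balance=197046
4. pay 65279 -> balance=135904
5. pay 54527 -> balance=84230
6. pay 62210 -> balance=23788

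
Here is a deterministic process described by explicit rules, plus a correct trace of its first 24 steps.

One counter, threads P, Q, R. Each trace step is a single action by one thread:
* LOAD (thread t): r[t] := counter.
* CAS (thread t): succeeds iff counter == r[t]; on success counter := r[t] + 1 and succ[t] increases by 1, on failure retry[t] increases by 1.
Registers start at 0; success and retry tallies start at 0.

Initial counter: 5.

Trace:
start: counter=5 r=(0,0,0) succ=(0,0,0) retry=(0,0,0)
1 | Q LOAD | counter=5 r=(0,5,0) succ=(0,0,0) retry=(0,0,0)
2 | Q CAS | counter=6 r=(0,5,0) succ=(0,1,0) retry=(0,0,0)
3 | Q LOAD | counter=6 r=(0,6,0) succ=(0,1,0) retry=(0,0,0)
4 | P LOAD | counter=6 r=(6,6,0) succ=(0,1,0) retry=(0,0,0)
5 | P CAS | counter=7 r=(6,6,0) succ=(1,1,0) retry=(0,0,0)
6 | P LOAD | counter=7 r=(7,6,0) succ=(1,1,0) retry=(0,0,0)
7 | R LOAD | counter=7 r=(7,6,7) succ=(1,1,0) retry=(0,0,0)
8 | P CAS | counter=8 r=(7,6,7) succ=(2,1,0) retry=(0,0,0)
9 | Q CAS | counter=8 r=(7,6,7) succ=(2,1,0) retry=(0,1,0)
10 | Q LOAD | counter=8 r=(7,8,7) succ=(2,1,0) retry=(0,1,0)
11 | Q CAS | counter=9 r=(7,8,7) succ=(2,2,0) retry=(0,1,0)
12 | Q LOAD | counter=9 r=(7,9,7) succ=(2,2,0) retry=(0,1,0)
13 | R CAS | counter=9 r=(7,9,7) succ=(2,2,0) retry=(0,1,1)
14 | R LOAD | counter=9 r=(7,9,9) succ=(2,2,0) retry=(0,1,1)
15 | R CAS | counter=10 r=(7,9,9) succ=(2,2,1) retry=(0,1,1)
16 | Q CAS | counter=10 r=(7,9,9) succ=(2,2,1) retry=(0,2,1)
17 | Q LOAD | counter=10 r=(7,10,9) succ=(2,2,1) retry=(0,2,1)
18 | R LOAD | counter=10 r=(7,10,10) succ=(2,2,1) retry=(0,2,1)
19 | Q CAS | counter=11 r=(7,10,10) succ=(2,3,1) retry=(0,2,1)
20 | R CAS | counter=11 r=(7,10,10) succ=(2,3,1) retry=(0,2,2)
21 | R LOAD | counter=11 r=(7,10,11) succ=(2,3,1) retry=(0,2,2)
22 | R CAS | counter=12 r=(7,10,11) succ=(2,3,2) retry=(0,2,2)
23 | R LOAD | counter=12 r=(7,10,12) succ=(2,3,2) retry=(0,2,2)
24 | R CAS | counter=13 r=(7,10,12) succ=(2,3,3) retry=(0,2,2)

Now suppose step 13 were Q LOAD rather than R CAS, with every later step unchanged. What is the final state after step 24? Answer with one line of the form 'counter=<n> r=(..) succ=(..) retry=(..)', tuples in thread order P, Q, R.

counter=13 r=(7,10,12) succ=(2,3,3) retry=(0,2,1)

(re-executing from step 13 with the substitution; state before step 13: counter=9 r=(7,9,7) succ=(2,2,0) retry=(0,1,0))
13 | Q LOAD | counter=9 r=(7,9,7) succ=(2,2,0) retry=(0,1,0)
14 | R LOAD | counter=9 r=(7,9,9) succ=(2,2,0) retry=(0,1,0)
15 | R CAS | counter=10 r=(7,9,9) succ=(2,2,1) retry=(0,1,0)
16 | Q CAS | counter=10 r=(7,9,9) succ=(2,2,1) retry=(0,2,0)
17 | Q LOAD | counter=10 r=(7,10,9) succ=(2,2,1) retry=(0,2,0)
18 | R LOAD | counter=10 r=(7,10,10) succ=(2,2,1) retry=(0,2,0)
19 | Q CAS | counter=11 r=(7,10,10) succ=(2,3,1) retry=(0,2,0)
20 | R CAS | counter=11 r=(7,10,10) succ=(2,3,1) retry=(0,2,1)
21 | R LOAD | counter=11 r=(7,10,11) succ=(2,3,1) retry=(0,2,1)
22 | R CAS | counter=12 r=(7,10,11) succ=(2,3,2) retry=(0,2,1)
23 | R LOAD | counter=12 r=(7,10,12) succ=(2,3,2) retry=(0,2,1)
24 | R CAS | counter=13 r=(7,10,12) succ=(2,3,3) retry=(0,2,1)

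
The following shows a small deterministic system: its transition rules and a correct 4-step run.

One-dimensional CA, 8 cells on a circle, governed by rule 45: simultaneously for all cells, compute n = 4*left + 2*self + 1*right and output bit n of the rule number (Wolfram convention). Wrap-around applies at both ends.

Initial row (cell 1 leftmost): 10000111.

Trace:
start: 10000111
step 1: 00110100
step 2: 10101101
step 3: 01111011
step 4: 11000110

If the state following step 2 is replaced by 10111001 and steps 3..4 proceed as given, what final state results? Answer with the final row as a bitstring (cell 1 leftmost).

state after step 2 := 10111001
step 3: 01100001
step 4: 11001101

11001101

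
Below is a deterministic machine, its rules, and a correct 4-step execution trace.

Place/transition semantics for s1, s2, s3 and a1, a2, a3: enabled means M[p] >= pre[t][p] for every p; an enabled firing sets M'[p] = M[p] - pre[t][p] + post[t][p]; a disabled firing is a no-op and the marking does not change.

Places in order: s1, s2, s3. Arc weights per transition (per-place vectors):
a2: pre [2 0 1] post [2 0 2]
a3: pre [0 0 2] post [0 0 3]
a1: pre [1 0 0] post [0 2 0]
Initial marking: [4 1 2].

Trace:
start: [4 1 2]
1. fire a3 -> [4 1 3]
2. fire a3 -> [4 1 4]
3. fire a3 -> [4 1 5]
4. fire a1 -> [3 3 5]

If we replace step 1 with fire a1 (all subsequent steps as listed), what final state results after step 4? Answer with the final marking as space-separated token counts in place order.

2 5 4

(re-executing from step 1 with the substitution; state before step 1: [4 1 2])
1. fire a1 -> [3 3 2]
2. fire a3 -> [3 3 3]
3. fire a3 -> [3 3 4]
4. fire a1 -> [2 5 4]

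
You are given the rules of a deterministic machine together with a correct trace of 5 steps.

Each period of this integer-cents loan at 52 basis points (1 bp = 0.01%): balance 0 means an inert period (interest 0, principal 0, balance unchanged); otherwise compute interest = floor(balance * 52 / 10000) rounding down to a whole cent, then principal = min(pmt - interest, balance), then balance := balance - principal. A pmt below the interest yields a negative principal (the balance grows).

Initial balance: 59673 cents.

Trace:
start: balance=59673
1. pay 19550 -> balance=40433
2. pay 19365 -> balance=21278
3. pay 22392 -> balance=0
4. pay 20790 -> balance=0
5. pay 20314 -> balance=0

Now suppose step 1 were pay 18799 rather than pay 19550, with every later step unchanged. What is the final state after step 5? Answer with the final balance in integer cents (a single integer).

0

(re-executing from step 1 with the substitution; state before step 1: balance=59673)
1. pay 18799 -> balance=41184
2. pay 19365 -> balance=22033
3. pay 22392 -> balance=0
4. pay 20790 -> balance=0
5. pay 20314 -> balance=0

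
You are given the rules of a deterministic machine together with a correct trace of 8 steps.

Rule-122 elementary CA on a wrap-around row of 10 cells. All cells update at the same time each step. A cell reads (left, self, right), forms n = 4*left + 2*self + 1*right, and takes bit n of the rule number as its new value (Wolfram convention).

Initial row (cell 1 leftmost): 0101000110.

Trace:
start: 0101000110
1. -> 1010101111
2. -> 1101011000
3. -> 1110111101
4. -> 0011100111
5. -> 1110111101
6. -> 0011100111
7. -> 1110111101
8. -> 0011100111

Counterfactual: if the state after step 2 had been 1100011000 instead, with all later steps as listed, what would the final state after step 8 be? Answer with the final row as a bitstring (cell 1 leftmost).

state after step 2 := 1100011000
3. -> 1110111101
4. -> 0011100111
5. -> 1110111101
6. -> 0011100111
7. -> 1110111101
8. -> 0011100111

0011100111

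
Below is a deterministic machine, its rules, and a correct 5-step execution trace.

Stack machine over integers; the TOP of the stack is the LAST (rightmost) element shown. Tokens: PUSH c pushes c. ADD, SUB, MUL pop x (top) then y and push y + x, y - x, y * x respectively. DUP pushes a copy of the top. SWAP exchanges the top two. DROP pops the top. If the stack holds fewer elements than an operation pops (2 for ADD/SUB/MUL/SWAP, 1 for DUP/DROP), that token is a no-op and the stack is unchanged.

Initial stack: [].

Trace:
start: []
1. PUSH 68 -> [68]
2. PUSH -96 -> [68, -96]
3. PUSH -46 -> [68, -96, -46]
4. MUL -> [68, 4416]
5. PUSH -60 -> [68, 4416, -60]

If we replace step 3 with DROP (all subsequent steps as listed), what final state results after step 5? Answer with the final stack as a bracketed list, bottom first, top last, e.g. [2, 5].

(re-executing from step 3 with the substitution; state before step 3: [68, -96])
3. DROP -> [68]
4. MUL -> [68]
5. PUSH -60 -> [68, -60]

[68, -60]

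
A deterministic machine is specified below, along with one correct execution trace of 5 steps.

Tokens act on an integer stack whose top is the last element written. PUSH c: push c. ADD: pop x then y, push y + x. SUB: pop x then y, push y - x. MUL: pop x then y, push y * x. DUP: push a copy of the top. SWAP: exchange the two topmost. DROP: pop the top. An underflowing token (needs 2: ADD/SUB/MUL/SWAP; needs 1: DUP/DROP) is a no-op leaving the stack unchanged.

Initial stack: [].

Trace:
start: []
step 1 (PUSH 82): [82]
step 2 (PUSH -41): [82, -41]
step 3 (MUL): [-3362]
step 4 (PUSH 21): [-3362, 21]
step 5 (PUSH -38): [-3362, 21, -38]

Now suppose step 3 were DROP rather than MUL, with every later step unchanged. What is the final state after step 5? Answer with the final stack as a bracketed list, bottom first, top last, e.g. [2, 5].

(re-executing from step 3 with the substitution; state before step 3: [82, -41])
step 3 (DROP): [82]
step 4 (PUSH 21): [82, 21]
step 5 (PUSH -38): [82, 21, -38]

[82, 21, -38]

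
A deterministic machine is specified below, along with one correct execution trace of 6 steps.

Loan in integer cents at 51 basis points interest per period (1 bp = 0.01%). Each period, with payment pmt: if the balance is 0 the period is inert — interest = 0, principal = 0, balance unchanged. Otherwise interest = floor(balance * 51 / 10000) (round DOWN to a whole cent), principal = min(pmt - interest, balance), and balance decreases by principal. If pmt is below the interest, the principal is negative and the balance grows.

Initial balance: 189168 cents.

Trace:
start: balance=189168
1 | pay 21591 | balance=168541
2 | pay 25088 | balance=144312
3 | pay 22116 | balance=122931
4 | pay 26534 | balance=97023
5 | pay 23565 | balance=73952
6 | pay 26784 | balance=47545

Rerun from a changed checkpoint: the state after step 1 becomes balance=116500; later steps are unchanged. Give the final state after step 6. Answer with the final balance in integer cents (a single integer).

state after step 1 := balance=116500
2 | pay 25088 | balance=92006
3 | pay 22116 | balance=70359
4 | pay 26534 | balance=44183
5 | pay 23565 | balance=20843
6 | pay 26784 | balance=0

0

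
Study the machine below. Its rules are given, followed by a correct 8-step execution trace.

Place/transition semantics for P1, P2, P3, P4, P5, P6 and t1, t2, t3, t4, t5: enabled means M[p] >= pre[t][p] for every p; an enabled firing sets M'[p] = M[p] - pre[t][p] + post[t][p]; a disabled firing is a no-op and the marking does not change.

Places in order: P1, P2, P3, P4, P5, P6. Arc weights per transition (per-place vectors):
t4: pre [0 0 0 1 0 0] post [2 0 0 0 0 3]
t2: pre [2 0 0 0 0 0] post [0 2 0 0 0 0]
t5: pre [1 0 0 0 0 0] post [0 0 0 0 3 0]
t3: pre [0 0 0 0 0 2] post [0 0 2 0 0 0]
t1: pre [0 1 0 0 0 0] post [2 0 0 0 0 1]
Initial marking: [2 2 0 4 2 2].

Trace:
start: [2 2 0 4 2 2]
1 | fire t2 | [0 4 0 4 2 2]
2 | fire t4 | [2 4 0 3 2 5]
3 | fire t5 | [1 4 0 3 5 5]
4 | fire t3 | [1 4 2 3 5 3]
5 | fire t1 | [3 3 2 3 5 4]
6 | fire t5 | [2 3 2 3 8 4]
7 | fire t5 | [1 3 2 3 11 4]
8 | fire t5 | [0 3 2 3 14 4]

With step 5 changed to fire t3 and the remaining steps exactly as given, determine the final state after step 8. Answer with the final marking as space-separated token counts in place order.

(re-executing from step 5 with the substitution; state before step 5: [1 4 2 3 5 3])
5 | fire t3 | [1 4 4 3 5 1]
6 | fire t5 | [0 4 4 3 8 1]
7 | fire t5 | [0 4 4 3 8 1]
8 | fire t5 | [0 4 4 3 8 1]

0 4 4 3 8 1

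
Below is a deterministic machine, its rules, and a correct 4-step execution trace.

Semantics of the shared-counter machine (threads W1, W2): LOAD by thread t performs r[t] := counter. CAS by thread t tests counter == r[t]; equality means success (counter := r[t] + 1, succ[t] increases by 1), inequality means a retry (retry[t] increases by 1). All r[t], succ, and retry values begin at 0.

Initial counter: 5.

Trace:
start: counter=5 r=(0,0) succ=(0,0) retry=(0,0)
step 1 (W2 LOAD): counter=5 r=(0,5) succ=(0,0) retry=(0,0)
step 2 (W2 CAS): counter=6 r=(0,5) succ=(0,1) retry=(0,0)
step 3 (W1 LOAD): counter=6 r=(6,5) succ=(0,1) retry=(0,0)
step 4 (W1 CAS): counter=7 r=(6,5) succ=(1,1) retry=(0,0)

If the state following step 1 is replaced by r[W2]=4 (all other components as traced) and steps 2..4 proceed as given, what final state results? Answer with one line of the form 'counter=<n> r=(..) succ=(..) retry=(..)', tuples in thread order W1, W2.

state after step 1 := counter=5 r=(0,4) succ=(0,0) retry=(0,0)
step 2 (W2 CAS): counter=5 r=(0,4) succ=(0,0) retry=(0,1)
step 3 (W1 LOAD): counter=5 r=(5,4) succ=(0,0) retry=(0,1)
step 4 (W1 CAS): counter=6 r=(5,4) succ=(1,0) retry=(0,1)

counter=6 r=(5,4) succ=(1,0) retry=(0,1)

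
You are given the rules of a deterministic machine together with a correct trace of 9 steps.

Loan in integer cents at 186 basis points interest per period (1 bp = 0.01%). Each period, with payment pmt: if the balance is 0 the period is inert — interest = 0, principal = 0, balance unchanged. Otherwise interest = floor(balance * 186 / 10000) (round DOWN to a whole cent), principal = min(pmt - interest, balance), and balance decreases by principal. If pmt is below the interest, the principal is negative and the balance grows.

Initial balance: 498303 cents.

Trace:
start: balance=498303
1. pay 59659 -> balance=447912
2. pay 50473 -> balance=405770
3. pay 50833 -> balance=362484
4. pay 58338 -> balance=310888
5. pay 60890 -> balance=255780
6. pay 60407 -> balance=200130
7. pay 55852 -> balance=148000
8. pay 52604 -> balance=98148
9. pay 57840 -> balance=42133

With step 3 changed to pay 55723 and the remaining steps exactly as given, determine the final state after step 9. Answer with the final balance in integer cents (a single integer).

36671

(re-executing from step 3 with the substitution; state before step 3: balance=405770)
3. pay 55723 -> balance=357594
4. pay 58338 -> balance=305907
5. pay 60890 -> balance=250706
6. pay 60407 -> balance=194962
7. pay 55852 -> balance=142736
8. pay 52604 -> balance=92786
9. pay 57840 -> balance=36671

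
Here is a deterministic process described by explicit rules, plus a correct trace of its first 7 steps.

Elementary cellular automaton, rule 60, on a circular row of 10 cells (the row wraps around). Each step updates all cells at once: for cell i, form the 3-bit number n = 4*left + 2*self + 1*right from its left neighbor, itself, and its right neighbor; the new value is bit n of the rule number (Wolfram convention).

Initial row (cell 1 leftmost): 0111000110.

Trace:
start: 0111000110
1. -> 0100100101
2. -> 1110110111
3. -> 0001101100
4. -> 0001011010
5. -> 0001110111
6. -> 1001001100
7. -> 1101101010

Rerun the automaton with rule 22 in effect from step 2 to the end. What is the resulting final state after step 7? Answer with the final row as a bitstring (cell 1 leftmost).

(re-executing steps 2..7 under rule 22; state before step 2: 0100100101)
2. -> 0111111101
3. -> 0000000001
4. -> 1000000011
5. -> 0100000100
6. -> 1110001110
7. -> 0001010000

0001010000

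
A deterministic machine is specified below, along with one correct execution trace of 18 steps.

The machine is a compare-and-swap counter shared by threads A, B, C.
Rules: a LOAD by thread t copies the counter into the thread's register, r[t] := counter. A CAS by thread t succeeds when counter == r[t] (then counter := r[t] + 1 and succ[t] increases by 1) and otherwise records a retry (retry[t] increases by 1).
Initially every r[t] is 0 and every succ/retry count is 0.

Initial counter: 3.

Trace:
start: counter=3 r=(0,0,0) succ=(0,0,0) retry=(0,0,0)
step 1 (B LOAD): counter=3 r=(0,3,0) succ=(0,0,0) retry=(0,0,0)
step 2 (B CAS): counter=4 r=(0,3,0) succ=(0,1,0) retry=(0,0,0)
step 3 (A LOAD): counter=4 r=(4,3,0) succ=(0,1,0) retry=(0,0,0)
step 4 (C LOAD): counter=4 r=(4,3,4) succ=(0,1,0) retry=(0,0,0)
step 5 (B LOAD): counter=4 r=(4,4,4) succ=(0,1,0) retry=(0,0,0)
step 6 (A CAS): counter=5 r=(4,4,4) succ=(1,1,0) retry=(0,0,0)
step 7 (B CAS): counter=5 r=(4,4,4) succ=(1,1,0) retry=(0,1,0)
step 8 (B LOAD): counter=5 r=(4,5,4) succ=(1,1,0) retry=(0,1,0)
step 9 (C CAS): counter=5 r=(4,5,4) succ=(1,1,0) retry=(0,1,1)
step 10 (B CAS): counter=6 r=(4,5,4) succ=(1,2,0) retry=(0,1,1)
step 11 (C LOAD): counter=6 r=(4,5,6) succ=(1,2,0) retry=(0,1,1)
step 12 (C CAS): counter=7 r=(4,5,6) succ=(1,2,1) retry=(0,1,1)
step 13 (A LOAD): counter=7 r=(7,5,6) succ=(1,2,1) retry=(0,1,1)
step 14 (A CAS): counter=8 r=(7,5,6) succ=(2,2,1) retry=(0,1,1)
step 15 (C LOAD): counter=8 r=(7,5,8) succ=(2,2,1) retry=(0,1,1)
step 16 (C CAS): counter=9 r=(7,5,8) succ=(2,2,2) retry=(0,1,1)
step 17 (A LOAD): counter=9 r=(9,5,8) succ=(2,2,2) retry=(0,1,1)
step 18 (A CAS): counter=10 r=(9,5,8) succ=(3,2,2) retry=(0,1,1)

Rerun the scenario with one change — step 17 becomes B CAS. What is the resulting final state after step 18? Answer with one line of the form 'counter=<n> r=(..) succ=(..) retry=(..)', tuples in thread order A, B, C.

counter=9 r=(7,5,8) succ=(2,2,2) retry=(1,2,1)

(re-executing from step 17 with the substitution; state before step 17: counter=9 r=(7,5,8) succ=(2,2,2) retry=(0,1,1))
step 17 (B CAS): counter=9 r=(7,5,8) succ=(2,2,2) retry=(0,2,1)
step 18 (A CAS): counter=9 r=(7,5,8) succ=(2,2,2) retry=(1,2,1)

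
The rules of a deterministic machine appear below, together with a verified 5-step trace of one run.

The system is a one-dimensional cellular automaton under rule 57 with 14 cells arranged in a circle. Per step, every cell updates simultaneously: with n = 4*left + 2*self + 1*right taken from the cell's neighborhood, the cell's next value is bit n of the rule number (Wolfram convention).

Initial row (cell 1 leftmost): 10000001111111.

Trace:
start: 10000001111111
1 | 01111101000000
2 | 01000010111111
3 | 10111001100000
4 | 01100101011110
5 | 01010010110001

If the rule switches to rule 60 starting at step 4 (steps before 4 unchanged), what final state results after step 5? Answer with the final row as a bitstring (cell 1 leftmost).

10010111111000

(re-executing steps 4..5 under rule 60; state before step 4: 10111001100000)
4 | 11100101010000
5 | 10010111111000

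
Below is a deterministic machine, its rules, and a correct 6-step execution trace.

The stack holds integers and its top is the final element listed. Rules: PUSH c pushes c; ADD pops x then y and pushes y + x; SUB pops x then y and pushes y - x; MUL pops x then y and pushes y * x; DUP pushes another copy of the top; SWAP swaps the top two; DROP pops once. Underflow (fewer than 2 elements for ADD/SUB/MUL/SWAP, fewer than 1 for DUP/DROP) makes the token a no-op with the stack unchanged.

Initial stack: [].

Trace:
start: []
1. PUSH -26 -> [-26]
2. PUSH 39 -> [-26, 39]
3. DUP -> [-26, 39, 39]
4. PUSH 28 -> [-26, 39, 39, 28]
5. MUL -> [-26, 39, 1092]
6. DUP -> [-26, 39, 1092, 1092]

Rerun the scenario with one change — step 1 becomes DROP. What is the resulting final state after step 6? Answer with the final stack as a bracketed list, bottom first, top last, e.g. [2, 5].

[39, 1092, 1092]

(re-executing from step 1 with the substitution; state before step 1: [])
1. DROP -> []
2. PUSH 39 -> [39]
3. DUP -> [39, 39]
4. PUSH 28 -> [39, 39, 28]
5. MUL -> [39, 1092]
6. DUP -> [39, 1092, 1092]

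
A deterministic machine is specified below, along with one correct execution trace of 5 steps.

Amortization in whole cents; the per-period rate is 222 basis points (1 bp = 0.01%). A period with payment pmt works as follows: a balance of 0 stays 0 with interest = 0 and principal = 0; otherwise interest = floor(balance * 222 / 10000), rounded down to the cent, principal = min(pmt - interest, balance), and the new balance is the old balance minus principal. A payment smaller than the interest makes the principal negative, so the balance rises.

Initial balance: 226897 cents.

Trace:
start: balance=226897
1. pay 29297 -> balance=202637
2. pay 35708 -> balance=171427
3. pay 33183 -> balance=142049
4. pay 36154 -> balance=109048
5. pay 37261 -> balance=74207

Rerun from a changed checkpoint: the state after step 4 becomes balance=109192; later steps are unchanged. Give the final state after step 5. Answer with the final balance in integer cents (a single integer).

74355

state after step 4 := balance=109192
5. pay 37261 -> balance=74355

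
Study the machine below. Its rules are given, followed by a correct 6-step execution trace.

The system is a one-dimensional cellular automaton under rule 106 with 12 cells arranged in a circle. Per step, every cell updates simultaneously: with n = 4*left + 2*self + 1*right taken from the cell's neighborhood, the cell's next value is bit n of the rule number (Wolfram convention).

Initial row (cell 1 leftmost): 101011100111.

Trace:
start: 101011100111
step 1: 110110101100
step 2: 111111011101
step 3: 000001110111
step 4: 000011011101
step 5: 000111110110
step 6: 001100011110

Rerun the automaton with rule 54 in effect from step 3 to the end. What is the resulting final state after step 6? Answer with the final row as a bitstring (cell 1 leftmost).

110111011101

(re-executing steps 3..6 under rule 54; state before step 3: 111111011101)
step 3: 000000100010
step 4: 000001110111
step 5: 100010001000
step 6: 110111011101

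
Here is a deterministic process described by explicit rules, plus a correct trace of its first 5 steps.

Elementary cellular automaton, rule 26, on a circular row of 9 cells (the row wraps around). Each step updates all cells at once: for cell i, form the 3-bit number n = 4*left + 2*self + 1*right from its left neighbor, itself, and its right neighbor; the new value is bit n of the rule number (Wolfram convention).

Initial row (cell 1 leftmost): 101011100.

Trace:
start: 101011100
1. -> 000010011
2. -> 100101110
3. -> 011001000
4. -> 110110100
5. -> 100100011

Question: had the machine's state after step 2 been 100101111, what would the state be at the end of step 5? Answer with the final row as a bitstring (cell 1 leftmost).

state after step 2 := 100101111
3. -> 011001000
4. -> 110110100
5. -> 100100011

100100011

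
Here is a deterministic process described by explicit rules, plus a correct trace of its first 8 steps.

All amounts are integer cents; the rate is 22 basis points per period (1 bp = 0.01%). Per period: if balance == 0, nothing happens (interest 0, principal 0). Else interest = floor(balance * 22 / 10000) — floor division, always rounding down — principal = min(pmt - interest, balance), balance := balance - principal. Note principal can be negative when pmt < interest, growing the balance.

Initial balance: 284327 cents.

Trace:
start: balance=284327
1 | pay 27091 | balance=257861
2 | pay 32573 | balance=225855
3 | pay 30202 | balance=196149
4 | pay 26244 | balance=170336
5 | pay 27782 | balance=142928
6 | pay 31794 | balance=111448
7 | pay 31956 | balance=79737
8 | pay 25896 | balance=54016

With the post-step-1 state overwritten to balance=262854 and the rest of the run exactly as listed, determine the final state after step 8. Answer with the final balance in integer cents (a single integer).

59086

state after step 1 := balance=262854
2 | pay 32573 | balance=230859
3 | pay 30202 | balance=201164
4 | pay 26244 | balance=175362
5 | pay 27782 | balance=147965
6 | pay 31794 | balance=116496
7 | pay 31956 | balance=84796
8 | pay 25896 | balance=59086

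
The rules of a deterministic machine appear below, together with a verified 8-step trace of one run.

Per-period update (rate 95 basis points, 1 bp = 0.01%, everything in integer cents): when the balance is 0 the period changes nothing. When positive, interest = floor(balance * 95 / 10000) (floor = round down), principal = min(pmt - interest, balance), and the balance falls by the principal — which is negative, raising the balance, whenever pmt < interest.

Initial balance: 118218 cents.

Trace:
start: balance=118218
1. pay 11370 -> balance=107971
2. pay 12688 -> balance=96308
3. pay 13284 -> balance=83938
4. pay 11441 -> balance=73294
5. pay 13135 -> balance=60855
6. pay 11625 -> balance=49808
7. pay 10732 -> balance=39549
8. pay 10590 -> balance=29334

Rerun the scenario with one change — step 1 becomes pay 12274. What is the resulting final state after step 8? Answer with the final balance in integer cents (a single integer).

(re-executing from step 1 with the substitution; state before step 1: balance=118218)
1. pay 12274 -> balance=107067
2. pay 12688 -> balance=95396
3. pay 13284 -> balance=83018
4. pay 11441 -> balance=72365
5. pay 13135 -> balance=59917
6. pay 11625 -> balance=48861
7. pay 10732 -> balance=38593
8. pay 10590 -> balance=28369

28369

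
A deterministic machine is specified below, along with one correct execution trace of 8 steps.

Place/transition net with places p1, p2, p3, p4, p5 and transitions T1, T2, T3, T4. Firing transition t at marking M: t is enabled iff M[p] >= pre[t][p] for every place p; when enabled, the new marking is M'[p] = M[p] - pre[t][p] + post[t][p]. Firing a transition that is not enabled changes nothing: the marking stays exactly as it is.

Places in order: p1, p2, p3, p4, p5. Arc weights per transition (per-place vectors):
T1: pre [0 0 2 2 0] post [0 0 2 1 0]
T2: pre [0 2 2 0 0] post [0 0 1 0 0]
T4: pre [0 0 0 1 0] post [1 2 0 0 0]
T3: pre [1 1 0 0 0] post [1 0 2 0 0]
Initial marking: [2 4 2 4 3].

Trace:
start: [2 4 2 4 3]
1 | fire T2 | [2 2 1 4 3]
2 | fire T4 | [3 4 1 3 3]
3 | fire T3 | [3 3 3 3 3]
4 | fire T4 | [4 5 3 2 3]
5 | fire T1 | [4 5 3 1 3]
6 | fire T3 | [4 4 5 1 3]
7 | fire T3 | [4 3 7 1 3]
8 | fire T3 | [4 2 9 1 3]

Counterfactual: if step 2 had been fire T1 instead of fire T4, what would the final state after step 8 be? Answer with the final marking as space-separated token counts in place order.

(re-executing from step 2 with the substitution; state before step 2: [2 2 1 4 3])
2 | fire T1 | [2 2 1 4 3]
3 | fire T3 | [2 1 3 4 3]
4 | fire T4 | [3 3 3 3 3]
5 | fire T1 | [3 3 3 2 3]
6 | fire T3 | [3 2 5 2 3]
7 | fire T3 | [3 1 7 2 3]
8 | fire T3 | [3 0 9 2 3]

3 0 9 2 3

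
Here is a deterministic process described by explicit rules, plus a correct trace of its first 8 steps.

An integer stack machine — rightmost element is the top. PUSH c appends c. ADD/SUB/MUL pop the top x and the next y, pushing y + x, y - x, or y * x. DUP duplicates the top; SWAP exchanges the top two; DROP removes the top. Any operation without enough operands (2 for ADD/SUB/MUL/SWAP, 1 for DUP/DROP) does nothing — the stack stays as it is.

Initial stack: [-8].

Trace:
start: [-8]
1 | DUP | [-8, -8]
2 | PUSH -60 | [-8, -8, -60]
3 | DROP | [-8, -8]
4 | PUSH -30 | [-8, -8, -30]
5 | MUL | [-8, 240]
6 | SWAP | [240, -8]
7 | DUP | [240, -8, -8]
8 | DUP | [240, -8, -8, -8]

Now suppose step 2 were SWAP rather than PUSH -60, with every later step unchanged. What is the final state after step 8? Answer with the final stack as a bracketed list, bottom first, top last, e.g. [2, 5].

[240, 240, 240]

(re-executing from step 2 with the substitution; state before step 2: [-8, -8])
2 | SWAP | [-8, -8]
3 | DROP | [-8]
4 | PUSH -30 | [-8, -30]
5 | MUL | [240]
6 | SWAP | [240]
7 | DUP | [240, 240]
8 | DUP | [240, 240, 240]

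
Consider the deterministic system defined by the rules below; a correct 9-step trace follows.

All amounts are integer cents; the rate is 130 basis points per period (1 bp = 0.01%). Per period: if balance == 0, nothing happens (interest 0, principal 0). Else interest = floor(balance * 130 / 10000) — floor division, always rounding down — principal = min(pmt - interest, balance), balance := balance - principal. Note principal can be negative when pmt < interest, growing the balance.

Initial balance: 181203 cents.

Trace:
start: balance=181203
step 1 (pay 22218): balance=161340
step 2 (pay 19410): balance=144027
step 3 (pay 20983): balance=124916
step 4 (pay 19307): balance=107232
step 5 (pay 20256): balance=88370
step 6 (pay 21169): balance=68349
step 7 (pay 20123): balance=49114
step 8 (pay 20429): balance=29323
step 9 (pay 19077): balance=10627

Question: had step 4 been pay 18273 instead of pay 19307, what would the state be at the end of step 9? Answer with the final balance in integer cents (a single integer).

11730

(re-executing from step 4 with the substitution; state before step 4: balance=124916)
step 4 (pay 18273): balance=108266
step 5 (pay 20256): balance=89417
step 6 (pay 21169): balance=69410
step 7 (pay 20123): balance=50189
step 8 (pay 20429): balance=30412
step 9 (pay 19077): balance=11730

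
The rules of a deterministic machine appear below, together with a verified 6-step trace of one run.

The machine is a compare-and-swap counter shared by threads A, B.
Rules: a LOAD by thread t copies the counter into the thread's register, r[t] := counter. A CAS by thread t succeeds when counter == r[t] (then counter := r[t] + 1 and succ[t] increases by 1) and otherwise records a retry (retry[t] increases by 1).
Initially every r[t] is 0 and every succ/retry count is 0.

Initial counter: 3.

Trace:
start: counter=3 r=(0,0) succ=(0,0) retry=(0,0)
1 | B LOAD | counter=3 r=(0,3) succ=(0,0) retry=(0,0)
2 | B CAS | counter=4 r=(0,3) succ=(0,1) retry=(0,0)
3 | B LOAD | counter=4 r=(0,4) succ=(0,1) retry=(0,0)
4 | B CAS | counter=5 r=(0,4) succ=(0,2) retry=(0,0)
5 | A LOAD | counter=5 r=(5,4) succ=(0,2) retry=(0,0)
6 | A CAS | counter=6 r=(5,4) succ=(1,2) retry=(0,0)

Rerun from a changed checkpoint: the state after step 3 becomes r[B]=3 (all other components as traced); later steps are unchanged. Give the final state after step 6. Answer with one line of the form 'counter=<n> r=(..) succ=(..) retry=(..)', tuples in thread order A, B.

state after step 3 := counter=4 r=(0,3) succ=(0,1) retry=(0,0)
4 | B CAS | counter=4 r=(0,3) succ=(0,1) retry=(0,1)
5 | A LOAD | counter=4 r=(4,3) succ=(0,1) retry=(0,1)
6 | A CAS | counter=5 r=(4,3) succ=(1,1) retry=(0,1)

counter=5 r=(4,3) succ=(1,1) retry=(0,1)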